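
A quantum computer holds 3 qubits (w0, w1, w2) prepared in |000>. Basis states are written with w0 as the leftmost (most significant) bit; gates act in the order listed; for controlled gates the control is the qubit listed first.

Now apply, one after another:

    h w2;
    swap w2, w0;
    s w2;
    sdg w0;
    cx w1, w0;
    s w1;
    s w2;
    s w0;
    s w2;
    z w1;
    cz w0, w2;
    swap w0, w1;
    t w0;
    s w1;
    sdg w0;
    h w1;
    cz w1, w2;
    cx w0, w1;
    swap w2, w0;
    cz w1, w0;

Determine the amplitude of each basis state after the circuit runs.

The final amplitudes are 1/2 + I/2 on |000>, 1/2 - I/2 on |010>, and 0 on every other basis state.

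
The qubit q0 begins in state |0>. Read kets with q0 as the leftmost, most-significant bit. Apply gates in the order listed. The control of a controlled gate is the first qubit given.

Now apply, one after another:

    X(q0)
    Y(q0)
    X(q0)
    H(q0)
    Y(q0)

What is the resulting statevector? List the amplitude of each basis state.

The final amplitudes are sqrt(2)/2 on |0>, sqrt(2)/2 on |1>.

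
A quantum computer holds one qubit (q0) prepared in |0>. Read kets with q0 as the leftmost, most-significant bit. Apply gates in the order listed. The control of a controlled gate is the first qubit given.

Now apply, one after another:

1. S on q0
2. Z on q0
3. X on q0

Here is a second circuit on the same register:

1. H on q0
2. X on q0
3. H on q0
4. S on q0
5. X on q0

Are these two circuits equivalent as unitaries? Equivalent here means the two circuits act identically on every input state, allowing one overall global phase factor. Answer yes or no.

Yes — the two circuits implement the same unitary up to a global phase.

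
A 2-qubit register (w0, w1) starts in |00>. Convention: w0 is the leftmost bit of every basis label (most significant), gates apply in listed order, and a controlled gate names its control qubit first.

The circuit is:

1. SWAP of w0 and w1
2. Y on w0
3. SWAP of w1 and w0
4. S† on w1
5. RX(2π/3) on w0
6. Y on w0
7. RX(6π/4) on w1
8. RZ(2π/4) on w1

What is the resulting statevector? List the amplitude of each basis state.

The final amplitudes are sqrt(6)*exp(I*pi/4)/4 on |00>, sqrt(6)*exp(I*pi/4)/4 on |01>, -sqrt(2)*exp(3*I*pi/4)/4 on |10>, -sqrt(2)*exp(3*I*pi/4)/4 on |11>.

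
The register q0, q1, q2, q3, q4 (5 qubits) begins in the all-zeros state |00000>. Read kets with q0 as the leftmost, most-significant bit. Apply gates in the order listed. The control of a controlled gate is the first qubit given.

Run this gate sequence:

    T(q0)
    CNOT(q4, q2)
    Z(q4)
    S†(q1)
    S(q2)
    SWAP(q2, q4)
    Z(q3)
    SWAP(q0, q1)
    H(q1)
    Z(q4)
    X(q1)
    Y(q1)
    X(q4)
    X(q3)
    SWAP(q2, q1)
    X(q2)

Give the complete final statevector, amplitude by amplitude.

The final amplitudes are sqrt(2)*I/2 on |00011>, -sqrt(2)*I/2 on |00111>, and 0 on every other basis state.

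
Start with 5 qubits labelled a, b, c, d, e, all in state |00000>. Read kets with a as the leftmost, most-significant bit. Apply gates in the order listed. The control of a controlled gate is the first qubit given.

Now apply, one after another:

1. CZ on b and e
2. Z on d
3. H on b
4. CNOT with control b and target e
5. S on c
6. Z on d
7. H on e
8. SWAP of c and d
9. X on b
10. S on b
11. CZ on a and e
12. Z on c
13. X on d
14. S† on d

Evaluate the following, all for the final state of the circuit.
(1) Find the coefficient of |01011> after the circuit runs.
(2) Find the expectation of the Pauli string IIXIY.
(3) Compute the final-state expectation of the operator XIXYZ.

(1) The amplitude on |01011> is 1/2.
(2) The expectation value of IIXIY is 0.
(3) The expectation value of XIXYZ is 0.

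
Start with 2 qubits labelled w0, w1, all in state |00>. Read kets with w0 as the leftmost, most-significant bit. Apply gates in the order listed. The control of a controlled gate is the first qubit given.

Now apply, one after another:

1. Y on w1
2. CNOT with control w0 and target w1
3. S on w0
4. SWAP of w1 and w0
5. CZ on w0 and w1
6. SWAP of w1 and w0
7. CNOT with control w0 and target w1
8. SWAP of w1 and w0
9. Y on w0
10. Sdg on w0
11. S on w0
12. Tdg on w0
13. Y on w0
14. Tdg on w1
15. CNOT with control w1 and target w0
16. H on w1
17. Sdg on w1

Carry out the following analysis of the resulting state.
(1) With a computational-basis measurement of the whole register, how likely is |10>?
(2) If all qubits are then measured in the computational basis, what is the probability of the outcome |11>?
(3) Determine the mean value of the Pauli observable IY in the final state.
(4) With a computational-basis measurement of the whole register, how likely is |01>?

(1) The probability of measuring |10> is 1/2.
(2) The probability of measuring |11> is 1/2.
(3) The expectation value of IY is -1.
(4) Outcome |01> occurs with probability 0.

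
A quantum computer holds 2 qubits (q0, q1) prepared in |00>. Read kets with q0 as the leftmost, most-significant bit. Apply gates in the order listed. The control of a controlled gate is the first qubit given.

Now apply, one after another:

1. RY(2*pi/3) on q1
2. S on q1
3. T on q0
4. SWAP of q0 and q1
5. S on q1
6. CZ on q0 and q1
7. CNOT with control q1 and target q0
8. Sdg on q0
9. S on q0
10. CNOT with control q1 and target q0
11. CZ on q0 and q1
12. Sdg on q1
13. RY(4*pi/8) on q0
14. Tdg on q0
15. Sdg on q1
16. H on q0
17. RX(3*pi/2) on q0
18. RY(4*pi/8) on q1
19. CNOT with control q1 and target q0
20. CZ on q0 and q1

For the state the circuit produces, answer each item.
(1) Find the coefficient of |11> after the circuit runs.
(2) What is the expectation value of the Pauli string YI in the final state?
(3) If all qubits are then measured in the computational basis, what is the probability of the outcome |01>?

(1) The final state's coefficient on |11> equals (-sqrt(3) - 1 - sqrt(3)*I - (1 + sqrt(3) - sqrt(3)*I + I)*exp(I*pi/4) + I)*exp(3*I*pi/4)/8. Key observation: steps 5-12 multiply out to the identity, so the circuit reduces to the remaining gates.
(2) In the final state, YI has expectation -sqrt(2)/4 + sqrt(6)/4.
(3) A full measurement returns |01> with probability -sqrt(6)/16 - sqrt(2)/16 + 1/4.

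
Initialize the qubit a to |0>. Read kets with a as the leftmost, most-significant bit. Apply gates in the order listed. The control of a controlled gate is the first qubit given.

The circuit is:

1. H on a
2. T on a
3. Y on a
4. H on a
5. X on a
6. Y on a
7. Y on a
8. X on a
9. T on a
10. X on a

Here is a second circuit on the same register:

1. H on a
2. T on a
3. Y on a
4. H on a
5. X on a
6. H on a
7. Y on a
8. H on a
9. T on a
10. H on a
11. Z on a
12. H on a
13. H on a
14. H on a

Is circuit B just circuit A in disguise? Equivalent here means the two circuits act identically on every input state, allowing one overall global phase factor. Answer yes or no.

No, they are not equivalent — no single phase factor reconciles the two unitaries.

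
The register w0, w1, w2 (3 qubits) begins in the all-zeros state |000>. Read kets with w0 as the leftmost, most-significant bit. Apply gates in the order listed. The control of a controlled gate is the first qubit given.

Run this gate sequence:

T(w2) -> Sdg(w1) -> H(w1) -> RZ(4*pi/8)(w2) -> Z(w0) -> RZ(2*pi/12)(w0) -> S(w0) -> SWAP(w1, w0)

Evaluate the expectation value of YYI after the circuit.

The expectation value of YYI is 0.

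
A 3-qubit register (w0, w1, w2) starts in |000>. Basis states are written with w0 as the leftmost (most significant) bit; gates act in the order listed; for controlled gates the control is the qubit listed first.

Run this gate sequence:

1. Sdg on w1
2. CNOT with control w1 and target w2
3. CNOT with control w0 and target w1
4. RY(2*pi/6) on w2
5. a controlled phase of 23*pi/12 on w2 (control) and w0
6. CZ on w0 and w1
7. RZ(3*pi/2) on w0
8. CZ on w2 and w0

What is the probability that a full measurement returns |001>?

Outcome |001> occurs with probability 1/4.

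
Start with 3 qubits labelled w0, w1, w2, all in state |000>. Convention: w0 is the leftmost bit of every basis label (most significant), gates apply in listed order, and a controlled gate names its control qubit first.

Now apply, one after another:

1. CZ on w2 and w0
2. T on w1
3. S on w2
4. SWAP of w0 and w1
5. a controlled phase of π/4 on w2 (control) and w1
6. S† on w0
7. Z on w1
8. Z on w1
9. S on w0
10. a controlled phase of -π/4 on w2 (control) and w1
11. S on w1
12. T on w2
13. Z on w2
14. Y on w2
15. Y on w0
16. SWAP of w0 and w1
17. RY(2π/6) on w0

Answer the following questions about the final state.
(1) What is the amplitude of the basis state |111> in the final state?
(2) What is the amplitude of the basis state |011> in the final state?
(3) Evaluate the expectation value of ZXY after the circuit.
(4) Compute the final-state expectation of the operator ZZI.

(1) The amplitude on |111> is -1/2. Key observation: steps 5-10 multiply out to the identity, so the circuit reduces to the remaining gates.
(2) |011> carries amplitude -sqrt(3)/2 in the final state.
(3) In the final state, ZXY has expectation 0.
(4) In the final state, ZZI has expectation -1/2.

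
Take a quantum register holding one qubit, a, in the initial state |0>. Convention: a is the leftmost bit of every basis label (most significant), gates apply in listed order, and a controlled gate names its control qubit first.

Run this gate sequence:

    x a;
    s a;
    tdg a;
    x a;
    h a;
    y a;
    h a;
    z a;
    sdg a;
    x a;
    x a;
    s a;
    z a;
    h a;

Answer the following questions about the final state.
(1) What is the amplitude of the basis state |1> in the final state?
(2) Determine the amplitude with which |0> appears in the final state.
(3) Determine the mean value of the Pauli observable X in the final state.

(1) The final state's coefficient on |1> equals sqrt(2)*exp(3*I*pi/4)/2. Key observation: the block from step 8 through step 13 cancels to the identity and can be dropped.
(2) The amplitude on |0> is -sqrt(2)*exp(3*I*pi/4)/2.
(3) The expectation value of X is -1.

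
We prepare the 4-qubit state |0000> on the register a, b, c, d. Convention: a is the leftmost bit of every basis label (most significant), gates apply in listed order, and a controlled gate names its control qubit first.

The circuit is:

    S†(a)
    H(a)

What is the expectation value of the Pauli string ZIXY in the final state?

The observable ZIXY averages to 0.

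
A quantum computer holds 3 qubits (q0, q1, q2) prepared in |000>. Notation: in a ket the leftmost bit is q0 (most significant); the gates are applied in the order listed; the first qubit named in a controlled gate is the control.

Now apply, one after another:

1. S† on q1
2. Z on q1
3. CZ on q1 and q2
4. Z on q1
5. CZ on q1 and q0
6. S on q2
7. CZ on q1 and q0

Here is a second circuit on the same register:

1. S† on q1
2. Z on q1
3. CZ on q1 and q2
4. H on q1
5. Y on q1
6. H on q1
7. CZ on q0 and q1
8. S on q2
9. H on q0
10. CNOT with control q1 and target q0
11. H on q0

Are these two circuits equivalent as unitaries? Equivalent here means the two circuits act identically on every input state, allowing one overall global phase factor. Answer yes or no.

No — the two circuits implement different unitaries, even allowing a global phase.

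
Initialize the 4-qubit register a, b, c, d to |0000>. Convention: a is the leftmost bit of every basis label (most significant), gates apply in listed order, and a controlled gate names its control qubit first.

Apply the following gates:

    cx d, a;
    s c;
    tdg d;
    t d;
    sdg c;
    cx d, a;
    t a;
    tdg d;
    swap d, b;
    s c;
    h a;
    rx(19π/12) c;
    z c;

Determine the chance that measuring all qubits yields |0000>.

Outcome |0000> occurs with probability -sqrt(2)/16 + sqrt(6)/16 + 1/4.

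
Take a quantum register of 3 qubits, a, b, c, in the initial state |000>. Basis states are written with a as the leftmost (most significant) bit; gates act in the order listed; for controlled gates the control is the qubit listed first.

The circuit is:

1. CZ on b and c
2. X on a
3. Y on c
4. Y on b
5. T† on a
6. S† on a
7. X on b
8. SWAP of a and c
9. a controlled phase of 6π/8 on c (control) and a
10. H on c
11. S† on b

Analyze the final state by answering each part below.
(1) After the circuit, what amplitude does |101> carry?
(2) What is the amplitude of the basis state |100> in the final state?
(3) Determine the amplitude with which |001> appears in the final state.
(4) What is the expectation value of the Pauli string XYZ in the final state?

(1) |101> carries amplitude sqrt(2)/2 in the final state.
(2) The final state's coefficient on |100> equals -sqrt(2)/2.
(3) |001> carries amplitude 0 in the final state.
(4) The observable XYZ averages to 0.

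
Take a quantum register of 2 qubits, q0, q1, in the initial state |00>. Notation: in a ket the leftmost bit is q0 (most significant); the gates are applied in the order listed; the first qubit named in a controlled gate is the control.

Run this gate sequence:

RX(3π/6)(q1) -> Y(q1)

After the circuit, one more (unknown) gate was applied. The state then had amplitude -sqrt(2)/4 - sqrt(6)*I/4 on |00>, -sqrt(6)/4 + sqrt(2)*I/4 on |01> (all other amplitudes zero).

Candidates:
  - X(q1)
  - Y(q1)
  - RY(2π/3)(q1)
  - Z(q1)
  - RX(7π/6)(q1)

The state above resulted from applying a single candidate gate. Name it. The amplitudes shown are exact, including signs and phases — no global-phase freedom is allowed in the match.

It was RY(2π/3)(q1) that produced the state shown.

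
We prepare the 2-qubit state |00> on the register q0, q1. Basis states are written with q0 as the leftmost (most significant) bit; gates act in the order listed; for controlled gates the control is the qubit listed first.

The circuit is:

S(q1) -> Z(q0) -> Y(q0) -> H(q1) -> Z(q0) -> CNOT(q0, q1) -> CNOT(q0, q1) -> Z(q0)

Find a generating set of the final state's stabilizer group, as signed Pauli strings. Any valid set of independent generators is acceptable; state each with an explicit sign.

The final state is stabilized by the group generated by +IX, -ZI; other independent generating sets are equally valid. Key observation: steps 5-8 multiply out to the identity, so the circuit reduces to the remaining gates.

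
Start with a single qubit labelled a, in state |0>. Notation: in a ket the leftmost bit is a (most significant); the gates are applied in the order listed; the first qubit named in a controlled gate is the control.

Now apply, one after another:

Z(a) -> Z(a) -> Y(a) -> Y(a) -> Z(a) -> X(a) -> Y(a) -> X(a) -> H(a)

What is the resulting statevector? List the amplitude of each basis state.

The final amplitudes are -sqrt(2)*I/2 on |0>, sqrt(2)*I/2 on |1>.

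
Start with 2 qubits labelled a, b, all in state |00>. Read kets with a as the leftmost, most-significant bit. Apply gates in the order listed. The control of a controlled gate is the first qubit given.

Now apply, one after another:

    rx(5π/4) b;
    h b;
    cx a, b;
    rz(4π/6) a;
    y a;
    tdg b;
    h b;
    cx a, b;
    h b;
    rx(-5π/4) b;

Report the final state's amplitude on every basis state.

After the circuit, the state carries amplitude 0 on |00>, 0 on |01>, (-(-1 + I + sqrt(2)*I)*exp(I*pi/3) - (-1 - I + sqrt(2)*I)*exp(7*I*pi/12))*exp(I*pi/12)/4 on |10>, (-(1 + I + sqrt(2)*I)*exp(7*I*pi/12) - (-1 - sqrt(2)*I + I)*exp(I*pi/3))*exp(I*pi/12)/4 on |11>.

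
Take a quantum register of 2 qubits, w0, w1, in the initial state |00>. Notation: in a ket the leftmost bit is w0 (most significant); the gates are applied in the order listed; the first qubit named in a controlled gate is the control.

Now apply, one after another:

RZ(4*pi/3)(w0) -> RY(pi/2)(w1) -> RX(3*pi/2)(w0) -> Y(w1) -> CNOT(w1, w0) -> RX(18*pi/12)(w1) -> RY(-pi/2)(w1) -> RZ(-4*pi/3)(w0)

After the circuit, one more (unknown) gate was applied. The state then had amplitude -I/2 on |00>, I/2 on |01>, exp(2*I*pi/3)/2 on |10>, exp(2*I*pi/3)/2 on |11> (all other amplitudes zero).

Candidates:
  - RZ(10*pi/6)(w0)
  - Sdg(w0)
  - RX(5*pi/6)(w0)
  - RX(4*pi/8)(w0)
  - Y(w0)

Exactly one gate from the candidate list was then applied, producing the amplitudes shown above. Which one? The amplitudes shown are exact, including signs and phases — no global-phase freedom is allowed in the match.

The applied gate was Sdg(w0).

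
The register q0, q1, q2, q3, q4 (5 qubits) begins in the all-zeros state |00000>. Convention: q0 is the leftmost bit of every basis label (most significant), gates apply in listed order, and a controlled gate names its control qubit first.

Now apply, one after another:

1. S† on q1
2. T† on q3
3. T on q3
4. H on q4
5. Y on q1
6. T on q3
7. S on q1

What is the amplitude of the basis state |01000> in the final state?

|01000> carries amplitude -sqrt(2)/2 in the final state.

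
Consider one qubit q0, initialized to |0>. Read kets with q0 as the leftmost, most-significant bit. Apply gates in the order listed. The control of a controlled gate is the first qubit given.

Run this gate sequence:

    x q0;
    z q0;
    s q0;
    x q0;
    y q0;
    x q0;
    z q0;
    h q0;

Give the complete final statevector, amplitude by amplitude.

The resulting statevector has amplitude sqrt(2)/2 on |0>, sqrt(2)/2 on |1>.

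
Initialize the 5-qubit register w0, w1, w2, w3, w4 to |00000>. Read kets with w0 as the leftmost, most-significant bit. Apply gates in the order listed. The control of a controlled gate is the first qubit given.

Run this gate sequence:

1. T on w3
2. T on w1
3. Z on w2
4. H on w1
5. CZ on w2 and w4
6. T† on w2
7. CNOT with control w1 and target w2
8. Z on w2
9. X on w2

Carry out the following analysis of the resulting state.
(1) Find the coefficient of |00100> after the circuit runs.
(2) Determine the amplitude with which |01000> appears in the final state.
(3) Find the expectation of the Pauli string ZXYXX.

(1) |00100> carries amplitude sqrt(2)/2 in the final state.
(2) |01000> carries amplitude -sqrt(2)/2 in the final state.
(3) The observable ZXYXX averages to 0.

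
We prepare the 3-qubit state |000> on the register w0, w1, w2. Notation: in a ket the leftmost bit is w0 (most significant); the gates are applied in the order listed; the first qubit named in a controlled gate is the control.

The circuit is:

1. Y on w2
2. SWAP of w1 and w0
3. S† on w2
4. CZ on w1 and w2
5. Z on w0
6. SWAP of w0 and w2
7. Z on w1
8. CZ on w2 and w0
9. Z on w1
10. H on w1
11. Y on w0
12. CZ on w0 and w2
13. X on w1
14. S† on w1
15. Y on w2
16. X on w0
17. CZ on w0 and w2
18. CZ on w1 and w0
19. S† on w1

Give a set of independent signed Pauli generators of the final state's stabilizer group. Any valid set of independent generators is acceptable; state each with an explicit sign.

The stabilizer group can be generated by +IXI, -ZII, -IIZ, among other valid generating sets.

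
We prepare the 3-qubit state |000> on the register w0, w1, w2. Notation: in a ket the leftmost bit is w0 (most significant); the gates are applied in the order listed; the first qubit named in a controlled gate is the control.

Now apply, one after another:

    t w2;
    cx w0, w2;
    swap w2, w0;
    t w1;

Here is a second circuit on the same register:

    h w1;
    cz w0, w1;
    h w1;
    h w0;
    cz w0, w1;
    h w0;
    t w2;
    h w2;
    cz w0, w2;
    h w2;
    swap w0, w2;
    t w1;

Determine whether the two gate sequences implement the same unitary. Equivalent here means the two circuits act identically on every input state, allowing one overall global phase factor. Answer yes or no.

No, they are not equivalent — no single phase factor reconciles the two unitaries.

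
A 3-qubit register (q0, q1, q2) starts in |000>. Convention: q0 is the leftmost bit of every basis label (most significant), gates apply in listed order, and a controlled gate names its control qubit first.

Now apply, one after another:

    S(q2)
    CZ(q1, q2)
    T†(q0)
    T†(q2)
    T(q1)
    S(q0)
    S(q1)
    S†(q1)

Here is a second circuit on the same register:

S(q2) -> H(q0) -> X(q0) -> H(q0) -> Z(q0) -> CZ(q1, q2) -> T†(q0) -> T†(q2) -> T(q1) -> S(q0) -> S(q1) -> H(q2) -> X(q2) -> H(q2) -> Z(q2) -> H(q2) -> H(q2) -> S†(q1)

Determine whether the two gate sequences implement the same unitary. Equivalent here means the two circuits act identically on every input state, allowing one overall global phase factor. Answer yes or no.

Yes, they are equivalent — the unitaries differ by at most a global phase.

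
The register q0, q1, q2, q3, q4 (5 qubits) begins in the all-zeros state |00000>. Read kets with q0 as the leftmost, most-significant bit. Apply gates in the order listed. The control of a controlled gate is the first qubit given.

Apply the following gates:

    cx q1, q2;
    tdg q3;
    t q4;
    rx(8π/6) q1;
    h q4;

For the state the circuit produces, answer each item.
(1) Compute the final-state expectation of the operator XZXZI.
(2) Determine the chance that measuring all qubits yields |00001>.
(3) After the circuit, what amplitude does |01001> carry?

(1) In the final state, XZXZI has expectation 0.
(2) Outcome |00001> occurs with probability 1/8.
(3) The final state's coefficient on |01001> equals -sqrt(6)*I/4.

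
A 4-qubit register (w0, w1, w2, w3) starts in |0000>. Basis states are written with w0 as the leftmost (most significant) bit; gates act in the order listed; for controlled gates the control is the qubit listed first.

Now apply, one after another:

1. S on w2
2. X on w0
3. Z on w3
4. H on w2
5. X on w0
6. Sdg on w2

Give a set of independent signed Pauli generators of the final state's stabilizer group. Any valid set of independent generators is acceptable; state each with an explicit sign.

The final state is stabilized by the group generated by -IIYI, +ZIII, +IZII, +IIIZ; other independent generating sets are equally valid.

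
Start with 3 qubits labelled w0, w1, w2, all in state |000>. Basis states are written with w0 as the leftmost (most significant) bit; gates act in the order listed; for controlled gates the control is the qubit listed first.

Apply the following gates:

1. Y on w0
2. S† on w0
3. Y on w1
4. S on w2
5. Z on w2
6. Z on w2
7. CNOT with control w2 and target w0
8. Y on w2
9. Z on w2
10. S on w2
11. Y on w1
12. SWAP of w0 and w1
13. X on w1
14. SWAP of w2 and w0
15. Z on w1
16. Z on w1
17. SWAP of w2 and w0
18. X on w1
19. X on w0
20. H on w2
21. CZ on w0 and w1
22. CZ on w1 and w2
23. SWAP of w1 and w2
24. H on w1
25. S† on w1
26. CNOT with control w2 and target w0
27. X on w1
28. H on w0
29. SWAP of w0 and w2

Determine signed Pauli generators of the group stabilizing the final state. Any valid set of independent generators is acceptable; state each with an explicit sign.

One valid set of independent stabilizer generators is +IIX, -ZII, -IZI (any independent generating set of the same group is equally correct). Key observation: the block from step 13 through step 18 cancels to the identity and can be dropped.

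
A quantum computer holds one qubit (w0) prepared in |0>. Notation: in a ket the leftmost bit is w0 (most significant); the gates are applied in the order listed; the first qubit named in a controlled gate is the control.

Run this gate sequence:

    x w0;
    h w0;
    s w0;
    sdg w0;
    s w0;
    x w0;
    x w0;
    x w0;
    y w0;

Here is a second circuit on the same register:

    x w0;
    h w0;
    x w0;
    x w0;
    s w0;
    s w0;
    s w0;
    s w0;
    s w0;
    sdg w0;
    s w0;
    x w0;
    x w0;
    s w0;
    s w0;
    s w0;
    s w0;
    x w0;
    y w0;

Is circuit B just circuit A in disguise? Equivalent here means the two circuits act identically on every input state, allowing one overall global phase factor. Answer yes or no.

Yes: on every input state the two circuits agree up to one overall phase factor.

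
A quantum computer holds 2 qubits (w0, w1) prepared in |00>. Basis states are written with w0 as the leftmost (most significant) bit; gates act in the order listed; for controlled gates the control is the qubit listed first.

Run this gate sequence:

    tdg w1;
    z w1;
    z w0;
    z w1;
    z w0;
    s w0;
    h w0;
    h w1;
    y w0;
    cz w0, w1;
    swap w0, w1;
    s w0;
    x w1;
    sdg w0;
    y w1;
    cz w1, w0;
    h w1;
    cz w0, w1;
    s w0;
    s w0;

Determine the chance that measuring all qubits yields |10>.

A full measurement returns |10> with probability 1/2.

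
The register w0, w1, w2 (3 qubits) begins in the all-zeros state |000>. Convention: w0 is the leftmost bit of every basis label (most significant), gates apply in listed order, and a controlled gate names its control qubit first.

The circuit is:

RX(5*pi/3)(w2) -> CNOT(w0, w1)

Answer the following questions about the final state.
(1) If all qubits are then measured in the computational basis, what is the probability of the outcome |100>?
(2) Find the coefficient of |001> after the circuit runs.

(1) The probability of measuring |100> is 0.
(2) |001> carries amplitude -I/2 in the final state.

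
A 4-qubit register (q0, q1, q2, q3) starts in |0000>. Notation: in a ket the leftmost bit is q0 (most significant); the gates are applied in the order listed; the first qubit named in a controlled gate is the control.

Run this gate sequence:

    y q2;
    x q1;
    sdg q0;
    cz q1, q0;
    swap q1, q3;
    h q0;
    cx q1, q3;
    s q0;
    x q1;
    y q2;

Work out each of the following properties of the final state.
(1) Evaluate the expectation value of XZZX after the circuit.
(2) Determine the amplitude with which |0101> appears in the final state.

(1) In the final state, XZZX has expectation 0.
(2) The final state's coefficient on |0101> equals sqrt(2)/2.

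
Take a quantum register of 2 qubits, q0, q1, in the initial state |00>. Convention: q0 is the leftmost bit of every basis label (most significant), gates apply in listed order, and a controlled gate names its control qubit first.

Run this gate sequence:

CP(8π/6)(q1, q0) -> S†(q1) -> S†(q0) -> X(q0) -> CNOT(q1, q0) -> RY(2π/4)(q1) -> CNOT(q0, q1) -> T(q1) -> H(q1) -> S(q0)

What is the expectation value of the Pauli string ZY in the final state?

The observable ZY averages to sqrt(2)/2.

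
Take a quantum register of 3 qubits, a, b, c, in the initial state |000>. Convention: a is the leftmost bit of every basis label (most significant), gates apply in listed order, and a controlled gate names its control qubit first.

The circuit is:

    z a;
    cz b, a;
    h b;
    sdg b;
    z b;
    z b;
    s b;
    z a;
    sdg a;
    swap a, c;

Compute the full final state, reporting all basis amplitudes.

The final amplitudes are sqrt(2)/2 on |000>, sqrt(2)/2 on |010>, and 0 on every other basis state.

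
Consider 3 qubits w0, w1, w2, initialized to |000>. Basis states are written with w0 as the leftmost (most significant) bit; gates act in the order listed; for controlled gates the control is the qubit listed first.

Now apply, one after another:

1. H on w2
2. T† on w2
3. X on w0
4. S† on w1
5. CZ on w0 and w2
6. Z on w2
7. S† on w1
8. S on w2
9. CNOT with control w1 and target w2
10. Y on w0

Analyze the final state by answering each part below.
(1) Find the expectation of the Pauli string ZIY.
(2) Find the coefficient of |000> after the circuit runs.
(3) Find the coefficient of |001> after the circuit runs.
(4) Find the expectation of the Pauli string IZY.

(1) The observable ZIY averages to sqrt(2)/2.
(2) The final state's coefficient on |000> equals -sqrt(2)*I/2.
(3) |001> carries amplitude -sqrt(2)*exp(3*I*pi/4)/2 in the final state.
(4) The observable IZY averages to sqrt(2)/2.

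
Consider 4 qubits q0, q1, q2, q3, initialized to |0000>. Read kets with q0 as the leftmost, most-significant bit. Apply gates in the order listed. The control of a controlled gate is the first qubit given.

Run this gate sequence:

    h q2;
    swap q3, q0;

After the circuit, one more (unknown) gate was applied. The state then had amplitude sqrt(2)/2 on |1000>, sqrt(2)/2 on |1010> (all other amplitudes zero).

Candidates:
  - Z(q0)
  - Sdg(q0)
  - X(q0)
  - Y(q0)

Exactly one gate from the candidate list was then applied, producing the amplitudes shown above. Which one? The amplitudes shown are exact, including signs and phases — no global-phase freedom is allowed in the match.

It was X(q0) that produced the state shown.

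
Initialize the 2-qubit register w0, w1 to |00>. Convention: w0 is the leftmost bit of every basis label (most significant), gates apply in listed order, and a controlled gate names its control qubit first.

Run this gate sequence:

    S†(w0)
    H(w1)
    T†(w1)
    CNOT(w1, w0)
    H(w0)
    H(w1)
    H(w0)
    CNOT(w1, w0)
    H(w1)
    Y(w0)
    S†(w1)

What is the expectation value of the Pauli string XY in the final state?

The expectation value of XY is sqrt(2)/2.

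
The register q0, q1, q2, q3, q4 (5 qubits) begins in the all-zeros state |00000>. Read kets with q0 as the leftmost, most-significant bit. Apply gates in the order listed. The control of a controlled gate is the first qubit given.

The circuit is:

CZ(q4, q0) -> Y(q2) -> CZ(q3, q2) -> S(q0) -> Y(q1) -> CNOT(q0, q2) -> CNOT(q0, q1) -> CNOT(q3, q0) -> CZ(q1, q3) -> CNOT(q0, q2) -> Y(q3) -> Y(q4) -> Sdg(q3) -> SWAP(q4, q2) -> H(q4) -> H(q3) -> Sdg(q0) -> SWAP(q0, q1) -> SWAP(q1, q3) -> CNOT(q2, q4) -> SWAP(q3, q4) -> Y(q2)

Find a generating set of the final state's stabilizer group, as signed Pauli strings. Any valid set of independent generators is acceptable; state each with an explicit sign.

One valid set of independent stabilizer generators is -IXIII, -IIIXI, -ZIIII, +IIZII, +IIIIZ (any independent generating set of the same group is equally correct).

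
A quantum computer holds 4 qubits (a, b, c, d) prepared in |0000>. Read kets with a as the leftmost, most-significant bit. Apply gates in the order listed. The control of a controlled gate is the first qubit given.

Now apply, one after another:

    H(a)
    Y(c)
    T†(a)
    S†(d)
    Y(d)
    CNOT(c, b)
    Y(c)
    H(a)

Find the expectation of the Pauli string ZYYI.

The observable ZYYI averages to 0.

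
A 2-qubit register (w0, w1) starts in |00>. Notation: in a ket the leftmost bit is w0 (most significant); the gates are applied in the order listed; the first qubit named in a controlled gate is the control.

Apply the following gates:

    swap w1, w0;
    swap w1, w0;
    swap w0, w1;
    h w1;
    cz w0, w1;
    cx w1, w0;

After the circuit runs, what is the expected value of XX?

In the final state, XX has expectation 1.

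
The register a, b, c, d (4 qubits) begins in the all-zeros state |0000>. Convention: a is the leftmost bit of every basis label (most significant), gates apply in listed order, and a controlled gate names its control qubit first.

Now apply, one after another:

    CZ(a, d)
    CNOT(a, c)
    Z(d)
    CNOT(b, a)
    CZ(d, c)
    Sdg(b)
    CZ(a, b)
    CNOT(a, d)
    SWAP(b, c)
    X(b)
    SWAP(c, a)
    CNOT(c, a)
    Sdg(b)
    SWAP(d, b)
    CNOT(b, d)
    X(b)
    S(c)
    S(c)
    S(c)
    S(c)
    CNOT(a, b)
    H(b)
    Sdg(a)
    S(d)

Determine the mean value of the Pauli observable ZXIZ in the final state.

The observable ZXIZ averages to 1. Key observation: steps 17-20 multiply out to the identity, so the circuit reduces to the remaining gates.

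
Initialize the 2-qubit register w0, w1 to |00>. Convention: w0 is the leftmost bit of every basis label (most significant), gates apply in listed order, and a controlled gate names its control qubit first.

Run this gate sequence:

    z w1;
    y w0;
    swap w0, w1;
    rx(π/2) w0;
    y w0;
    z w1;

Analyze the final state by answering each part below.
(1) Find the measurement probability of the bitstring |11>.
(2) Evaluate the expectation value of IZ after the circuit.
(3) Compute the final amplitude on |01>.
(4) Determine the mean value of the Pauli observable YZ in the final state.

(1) Outcome |11> occurs with probability 1/2.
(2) The expectation value of IZ is -1.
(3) The amplitude on |01> is sqrt(2)*I/2.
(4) The expectation value of YZ is 1.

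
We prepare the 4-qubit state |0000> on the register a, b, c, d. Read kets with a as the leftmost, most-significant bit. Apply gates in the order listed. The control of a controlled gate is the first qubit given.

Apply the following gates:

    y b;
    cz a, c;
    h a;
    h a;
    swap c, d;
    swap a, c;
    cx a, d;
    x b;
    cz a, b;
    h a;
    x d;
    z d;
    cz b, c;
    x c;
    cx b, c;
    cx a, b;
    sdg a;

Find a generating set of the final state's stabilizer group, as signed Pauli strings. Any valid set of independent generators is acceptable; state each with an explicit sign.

The final state is stabilized by the group generated by -XYII, +ZZII, -IIZI, -IIIZ; other independent generating sets are equally valid. Key observation: the block from step 3 through step 4 cancels to the identity and can be dropped.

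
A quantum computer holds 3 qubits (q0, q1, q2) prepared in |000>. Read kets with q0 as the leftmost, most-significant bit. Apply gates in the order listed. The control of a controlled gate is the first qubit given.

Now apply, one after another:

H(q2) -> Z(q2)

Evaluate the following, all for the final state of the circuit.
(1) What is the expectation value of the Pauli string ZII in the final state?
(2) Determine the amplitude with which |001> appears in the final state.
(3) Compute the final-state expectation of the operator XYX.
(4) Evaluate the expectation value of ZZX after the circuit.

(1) In the final state, ZII has expectation 1.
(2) The amplitude on |001> is -sqrt(2)/2.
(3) The expectation value of XYX is 0.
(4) The expectation value of ZZX is -1.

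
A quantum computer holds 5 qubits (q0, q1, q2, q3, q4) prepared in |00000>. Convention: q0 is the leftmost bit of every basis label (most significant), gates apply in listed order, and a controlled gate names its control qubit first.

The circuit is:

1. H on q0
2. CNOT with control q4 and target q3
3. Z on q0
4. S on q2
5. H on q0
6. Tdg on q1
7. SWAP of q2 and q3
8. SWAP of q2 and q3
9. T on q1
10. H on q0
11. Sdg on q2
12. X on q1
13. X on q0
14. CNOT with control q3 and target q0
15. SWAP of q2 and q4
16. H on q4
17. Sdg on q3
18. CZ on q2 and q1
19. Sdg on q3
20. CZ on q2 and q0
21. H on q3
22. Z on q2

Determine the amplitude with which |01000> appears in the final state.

|01000> carries amplitude -sqrt(2)/4 in the final state.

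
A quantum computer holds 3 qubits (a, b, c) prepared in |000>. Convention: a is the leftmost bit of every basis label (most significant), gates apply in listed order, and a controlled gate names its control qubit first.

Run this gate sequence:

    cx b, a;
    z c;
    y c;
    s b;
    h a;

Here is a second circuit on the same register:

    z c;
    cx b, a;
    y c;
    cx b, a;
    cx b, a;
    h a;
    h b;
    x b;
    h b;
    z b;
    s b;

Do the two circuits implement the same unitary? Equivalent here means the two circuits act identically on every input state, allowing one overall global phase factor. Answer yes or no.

Yes, they are equivalent — the unitaries differ by at most a global phase.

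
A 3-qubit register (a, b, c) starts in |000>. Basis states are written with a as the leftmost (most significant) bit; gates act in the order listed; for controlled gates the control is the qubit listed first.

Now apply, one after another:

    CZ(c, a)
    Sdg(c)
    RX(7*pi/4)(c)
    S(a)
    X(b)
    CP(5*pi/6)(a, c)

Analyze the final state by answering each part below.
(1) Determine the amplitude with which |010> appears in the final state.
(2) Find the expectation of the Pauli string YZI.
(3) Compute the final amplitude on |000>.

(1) The final state's coefficient on |010> equals -sqrt(sqrt(2) + 2)/2.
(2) The observable YZI averages to 0.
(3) The amplitude on |000> is 0.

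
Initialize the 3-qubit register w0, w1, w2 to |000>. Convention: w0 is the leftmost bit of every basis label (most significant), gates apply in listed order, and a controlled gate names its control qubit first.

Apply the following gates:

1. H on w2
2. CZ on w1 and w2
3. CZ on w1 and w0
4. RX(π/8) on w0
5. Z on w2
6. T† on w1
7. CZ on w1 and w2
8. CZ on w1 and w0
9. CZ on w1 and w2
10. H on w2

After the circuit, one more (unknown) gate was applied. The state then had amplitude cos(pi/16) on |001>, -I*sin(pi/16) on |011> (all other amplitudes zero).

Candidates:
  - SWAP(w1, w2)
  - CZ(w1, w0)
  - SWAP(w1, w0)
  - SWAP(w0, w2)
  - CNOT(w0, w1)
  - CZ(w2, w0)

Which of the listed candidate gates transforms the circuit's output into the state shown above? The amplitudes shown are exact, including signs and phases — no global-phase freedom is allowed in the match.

The unique candidate consistent with the amplitudes is SWAP(w1, w0).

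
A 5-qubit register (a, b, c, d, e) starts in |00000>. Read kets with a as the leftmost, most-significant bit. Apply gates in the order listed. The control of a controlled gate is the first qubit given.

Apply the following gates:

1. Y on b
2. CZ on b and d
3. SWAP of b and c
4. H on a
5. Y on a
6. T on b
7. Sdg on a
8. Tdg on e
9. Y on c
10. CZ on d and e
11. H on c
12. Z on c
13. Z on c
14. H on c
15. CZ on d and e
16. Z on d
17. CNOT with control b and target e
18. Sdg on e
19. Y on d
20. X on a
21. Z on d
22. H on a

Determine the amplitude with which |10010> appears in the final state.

The amplitude on |10010> is 1/2 - I/2.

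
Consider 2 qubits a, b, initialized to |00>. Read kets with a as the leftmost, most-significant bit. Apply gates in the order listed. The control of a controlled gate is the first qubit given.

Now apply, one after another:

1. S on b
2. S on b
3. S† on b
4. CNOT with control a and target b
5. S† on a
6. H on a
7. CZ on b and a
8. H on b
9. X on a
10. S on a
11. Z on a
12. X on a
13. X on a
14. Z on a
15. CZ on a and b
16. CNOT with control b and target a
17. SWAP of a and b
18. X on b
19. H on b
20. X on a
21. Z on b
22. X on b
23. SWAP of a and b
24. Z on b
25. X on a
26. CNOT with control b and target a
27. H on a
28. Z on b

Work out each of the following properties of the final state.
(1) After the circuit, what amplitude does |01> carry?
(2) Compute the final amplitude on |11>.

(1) The amplitude on |01> is 1/2.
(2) |11> carries amplitude -I/2 in the final state.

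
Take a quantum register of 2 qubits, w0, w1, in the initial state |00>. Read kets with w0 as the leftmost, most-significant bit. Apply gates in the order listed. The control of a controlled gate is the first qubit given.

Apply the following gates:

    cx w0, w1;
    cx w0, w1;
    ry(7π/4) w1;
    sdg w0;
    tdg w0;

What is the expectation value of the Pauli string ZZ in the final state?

In the final state, ZZ has expectation sqrt(2)/2.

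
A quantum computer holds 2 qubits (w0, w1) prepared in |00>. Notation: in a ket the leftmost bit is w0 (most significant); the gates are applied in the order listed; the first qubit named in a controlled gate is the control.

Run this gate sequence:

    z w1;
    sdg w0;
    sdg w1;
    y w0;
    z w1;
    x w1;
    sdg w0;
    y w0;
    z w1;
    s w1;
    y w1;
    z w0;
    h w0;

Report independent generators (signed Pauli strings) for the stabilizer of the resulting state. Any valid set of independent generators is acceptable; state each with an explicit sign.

One valid set of independent stabilizer generators is +XI, +IZ (any independent generating set of the same group is equally correct).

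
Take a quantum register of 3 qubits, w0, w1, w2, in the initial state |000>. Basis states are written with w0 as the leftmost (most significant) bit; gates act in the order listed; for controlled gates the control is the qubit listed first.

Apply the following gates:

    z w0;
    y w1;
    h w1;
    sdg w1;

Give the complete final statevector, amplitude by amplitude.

After the circuit, the state carries amplitude sqrt(2)*I/2 on |000>, -sqrt(2)/2 on |010>, and 0 on every other basis state.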